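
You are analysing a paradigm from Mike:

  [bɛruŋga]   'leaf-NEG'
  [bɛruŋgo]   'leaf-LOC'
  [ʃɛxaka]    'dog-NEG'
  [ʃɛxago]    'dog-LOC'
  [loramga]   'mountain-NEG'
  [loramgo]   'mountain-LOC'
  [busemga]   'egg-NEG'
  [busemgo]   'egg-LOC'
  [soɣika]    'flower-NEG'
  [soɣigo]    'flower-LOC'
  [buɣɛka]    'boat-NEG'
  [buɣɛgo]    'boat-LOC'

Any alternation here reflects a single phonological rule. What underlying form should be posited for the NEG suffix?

/-ka/

The NEG morpheme has two allomorphs, [-ga] and [-ka].
The LOC suffix, which begins with [g], is invariant after every stem; so [g] is not altered by any rule here.
So the underlying form is /-ka/, and voiceless stops become voiced after a nasal.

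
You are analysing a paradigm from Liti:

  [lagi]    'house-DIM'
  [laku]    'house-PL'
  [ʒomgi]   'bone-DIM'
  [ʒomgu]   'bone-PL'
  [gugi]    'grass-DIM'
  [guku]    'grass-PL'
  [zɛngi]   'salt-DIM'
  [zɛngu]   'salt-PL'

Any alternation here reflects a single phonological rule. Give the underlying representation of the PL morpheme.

The PL morpheme has two allomorphs, [-gu] and [-ku].
The DIM suffix, which begins with [g], is invariant after every stem; so [g] is not altered by any rule here.
So the underlying form is /-ku/, and voiceless stops become voiced after a nasal.

/-ku/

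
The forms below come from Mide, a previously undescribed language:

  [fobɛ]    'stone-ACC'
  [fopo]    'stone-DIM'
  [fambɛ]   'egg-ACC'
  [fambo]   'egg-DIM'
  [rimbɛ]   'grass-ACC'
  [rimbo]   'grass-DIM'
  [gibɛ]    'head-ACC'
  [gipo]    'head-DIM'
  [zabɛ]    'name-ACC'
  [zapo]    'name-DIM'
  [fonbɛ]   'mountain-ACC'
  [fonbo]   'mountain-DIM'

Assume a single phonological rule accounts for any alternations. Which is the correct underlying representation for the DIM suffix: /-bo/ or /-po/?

The DIM morpheme has two allomorphs, [-bo] and [-po].
The ACC suffix, which begins with [b], is invariant after every stem; so [b] is not altered by any rule here.
The DIM suffix is therefore /-po/ underlyingly, with post-nasal voicing: voiceless stops become voiced after a nasal.

/-po/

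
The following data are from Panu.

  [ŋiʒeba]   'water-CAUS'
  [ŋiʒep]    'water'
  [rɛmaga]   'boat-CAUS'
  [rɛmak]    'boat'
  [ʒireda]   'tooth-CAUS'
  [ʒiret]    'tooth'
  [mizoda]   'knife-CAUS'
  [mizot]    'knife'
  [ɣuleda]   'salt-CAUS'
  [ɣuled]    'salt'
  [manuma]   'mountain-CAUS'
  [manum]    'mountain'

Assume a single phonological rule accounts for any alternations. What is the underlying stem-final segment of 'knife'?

The root 'knife' surfaces as [mizoda] and [mizot], with a stem-final [d] ~ [t] alternation.
If /d/ were underlying and a rule turned it into [t] in isolation, 'salt' would also alternate; but it has [d] in both [ɣuleda] and [ɣuled].
The underlying segment must be /t/; voiceless stops become voiced between vowels, yielding [d] there.

/t/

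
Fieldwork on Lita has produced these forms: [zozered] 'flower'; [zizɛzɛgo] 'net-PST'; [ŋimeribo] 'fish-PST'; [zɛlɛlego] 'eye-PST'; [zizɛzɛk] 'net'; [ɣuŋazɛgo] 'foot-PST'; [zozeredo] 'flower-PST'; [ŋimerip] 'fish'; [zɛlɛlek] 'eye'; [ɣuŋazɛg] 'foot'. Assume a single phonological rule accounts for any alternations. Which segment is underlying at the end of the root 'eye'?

/k/

The root 'eye' surfaces as [zɛlɛlek] and [zɛlɛlego], with a stem-final [k] ~ [g] alternation.
But 'foot' keeps [g] in both environments ([ɣuŋazɛg], [ɣuŋazɛgo]), so there is no rule changing /g/ to [k] in isolation.
Therefore /k/ is basic and [g] is derived by intervocalic voicing (voiceless stops become voiced between vowels).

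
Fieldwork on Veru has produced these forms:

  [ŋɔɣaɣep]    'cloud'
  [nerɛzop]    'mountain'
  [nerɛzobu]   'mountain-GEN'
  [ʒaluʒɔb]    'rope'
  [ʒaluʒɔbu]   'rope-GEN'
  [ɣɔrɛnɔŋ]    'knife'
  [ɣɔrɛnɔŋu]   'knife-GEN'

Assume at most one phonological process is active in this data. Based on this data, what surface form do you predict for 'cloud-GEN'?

[ŋɔɣaɣebu]

The root 'mountain' surfaces as [nerɛzop] and [nerɛzobu], with a stem-final [p] ~ [b] alternation.
But 'rope' keeps [b] in both environments ([ʒaluʒɔb], [ʒaluʒɔbu]), so there is no rule changing /b/ to [p] in isolation.
The alternation reflects intervocalic voicing: voiceless stops become voiced between vowels. /p/ is underlying.
The one attested form of 'cloud', [ŋɔɣaɣep], shows underlying /ŋɔɣaɣep/. Applying the same rule between vowels gives [ŋɔɣaɣebu].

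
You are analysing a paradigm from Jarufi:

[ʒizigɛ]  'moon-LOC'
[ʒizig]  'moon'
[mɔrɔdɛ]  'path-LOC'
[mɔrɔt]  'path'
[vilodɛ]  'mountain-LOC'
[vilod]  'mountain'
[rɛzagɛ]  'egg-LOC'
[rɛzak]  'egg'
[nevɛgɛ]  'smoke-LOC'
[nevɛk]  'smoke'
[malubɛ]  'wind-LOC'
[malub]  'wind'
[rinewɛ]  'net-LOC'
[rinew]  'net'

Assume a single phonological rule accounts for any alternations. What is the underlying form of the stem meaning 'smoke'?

/nevɛk/

The stem for 'smoke' ends in [g] in [nevɛgɛ] but [k] in [nevɛk].
The stem 'moon' ([ʒizigɛ], [ʒizig]) shows [g] unchanged in both environments, so [g] cannot be basic with [k] derived in isolation.
Therefore /k/ is basic and [g] is derived by intervocalic voicing (voiceless stops become voiced between vowels).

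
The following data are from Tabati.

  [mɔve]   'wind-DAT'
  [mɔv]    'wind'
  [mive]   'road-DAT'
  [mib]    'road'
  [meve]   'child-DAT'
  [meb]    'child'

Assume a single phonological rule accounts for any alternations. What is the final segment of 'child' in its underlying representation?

/b/

'child' shows [v] ~ [b] at the end of the stem ([meve] vs [meb]).
The stem 'wind' ([mɔve], [mɔv]) shows [v] unchanged in both environments, so [v] cannot be basic with [b] derived in isolation.
So /b/ is underlying, and a rule of intervocalic spirantization — voiced stops become fricatives between vowels — gives [v].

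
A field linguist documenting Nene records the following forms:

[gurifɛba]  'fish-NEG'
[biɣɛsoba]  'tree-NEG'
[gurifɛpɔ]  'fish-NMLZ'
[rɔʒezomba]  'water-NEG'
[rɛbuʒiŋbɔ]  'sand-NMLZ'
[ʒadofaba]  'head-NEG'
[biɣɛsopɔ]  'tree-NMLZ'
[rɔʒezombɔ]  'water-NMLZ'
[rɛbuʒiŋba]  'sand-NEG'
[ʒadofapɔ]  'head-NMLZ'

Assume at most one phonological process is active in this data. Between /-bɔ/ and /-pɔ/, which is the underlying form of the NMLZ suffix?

/-pɔ/

The NMLZ suffix surfaces as [-bɔ] and [-pɔ], depending on the final segment of the stem.
By contrast the NEG suffix keeps its initial [b] throughout — that segment must be underlying.
So the underlying form is /-pɔ/, and voiceless stops become voiced after a nasal.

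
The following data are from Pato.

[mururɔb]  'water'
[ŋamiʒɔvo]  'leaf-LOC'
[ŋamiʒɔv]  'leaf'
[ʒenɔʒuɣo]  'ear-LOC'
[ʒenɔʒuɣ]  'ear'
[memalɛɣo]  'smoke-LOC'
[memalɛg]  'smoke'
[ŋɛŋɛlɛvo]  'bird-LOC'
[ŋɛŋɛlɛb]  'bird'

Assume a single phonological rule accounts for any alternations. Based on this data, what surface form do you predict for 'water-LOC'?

[mururɔvo]

In [ŋɛŋɛlɛvo] and [ŋɛŋɛlɛb] the final segment of 'bird' alternates: [v] ~ [b].
The stem 'leaf' ([ŋamiʒɔvo], [ŋamiʒɔv]) shows [v] unchanged in both environments, so [v] cannot be basic with [b] derived in isolation.
The underlying segment must be /b/; voiced stops become fricatives between vowels, yielding [v] there.
The one attested form of 'water', [mururɔb], shows underlying /mururɔb/. Applying the same rule between vowels gives [mururɔvo].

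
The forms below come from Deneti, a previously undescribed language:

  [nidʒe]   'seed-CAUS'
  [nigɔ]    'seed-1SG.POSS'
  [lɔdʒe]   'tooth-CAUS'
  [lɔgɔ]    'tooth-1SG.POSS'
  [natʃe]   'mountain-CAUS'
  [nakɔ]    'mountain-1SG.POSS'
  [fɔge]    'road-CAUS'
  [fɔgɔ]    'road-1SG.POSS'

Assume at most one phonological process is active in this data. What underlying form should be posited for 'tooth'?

The stem for 'tooth' ends in [dʒ] in [lɔdʒe] but [g] in [lɔgɔ].
Compare 'road', with invariant [g] in [fɔge] and [fɔgɔ]: an analysis with underlying /g/ and a rule producing [dʒ] before the CAUS suffix would wrongly predict alternation here too.
Therefore /dʒ/ is basic and [g] is derived by depalatalization (palato-alveolar /tʃ/ and /dʒ/ become [k] and [g] when no front vowel follows).

/lɔdʒ/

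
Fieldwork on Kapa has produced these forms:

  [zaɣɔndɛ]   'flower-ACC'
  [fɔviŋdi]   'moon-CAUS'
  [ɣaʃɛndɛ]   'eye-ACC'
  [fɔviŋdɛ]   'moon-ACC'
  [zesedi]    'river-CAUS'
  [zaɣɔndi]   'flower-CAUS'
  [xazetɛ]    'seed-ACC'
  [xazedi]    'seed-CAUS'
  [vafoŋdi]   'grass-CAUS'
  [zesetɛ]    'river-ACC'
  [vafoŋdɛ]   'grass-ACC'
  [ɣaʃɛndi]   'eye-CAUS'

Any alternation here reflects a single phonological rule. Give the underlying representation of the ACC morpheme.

/-tɛ/

The ACC suffix surfaces as [-dɛ] and [-tɛ], depending on the final segment of the stem.
The CAUS suffix, which begins with [d], is invariant after every stem; so [d] is not altered by any rule here.
The ACC suffix is therefore /-tɛ/ underlyingly, with post-nasal voicing: voiceless stops become voiced after a nasal.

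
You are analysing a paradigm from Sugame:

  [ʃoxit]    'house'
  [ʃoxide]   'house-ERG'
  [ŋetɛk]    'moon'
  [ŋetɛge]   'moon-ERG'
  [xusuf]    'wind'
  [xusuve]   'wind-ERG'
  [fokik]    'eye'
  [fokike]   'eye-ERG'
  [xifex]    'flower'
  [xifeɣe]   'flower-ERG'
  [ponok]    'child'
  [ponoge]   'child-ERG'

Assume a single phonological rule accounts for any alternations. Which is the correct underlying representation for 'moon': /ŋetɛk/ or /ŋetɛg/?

In [ŋetɛk] and [ŋetɛge] the final segment of 'moon' alternates: [k] ~ [g].
But 'eye' keeps [k] in both environments ([fokik], [fokike]), so there is no rule changing /k/ to [g] before the ERG suffix.
The alternation reflects word-final obstruent devoicing: voiced obstruents become voiceless word-finally. /g/ is underlying.

/ŋetɛg/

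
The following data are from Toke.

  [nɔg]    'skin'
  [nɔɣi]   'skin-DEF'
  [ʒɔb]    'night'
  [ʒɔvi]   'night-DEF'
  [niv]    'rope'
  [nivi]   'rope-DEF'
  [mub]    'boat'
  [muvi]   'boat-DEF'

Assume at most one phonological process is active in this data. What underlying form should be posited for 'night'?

/ʒɔb/

The stem for 'night' ends in [b] in [ʒɔb] but [v] in [ʒɔvi].
If /v/ were underlying and a rule turned it into [b] in isolation, 'rope' would also alternate; but it has [v] in both [niv] and [nivi].
So /b/ is underlying, and a rule of intervocalic spirantization — voiced stops become fricatives between vowels — gives [v].
Hence 'night' is /ʒɔb/ underlyingly.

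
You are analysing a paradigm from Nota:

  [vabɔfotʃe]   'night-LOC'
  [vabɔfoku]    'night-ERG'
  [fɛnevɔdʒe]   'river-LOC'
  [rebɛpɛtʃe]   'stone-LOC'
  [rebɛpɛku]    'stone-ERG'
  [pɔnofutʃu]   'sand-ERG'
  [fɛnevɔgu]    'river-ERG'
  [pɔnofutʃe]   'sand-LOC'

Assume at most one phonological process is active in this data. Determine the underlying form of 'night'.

/vabɔfok/

'night' shows [tʃ] ~ [k] at the end of the stem ([vabɔfotʃe] vs [vabɔfoku]).
The stem 'sand' ([pɔnofutʃe], [pɔnofutʃu]) shows [tʃ] unchanged in both environments, so [tʃ] cannot be basic with [k] derived before the ERG suffix.
The underlying segment must be /k/; /k/ and /g/ become palato-alveolar [tʃ] and [dʒ] before a front vowel, yielding [tʃ] there.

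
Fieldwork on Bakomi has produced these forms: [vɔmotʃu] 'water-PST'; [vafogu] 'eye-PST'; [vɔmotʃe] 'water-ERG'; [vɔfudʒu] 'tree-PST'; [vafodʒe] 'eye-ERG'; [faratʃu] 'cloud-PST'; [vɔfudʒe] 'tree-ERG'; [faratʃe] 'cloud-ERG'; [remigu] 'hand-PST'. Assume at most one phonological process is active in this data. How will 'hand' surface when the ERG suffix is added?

[remidʒe]

'eye' shows [g] ~ [dʒ] at the end of the stem ([vafogu] vs [vafodʒe]).
But 'tree' keeps [dʒ] in both environments ([vɔfudʒu], [vɔfudʒe]), so there is no rule changing /dʒ/ to [g] before the PST suffix.
So /g/ is underlying, and a rule of palatalization before a front vowel — /g/ becomes palato-alveolar [dʒ] before a front vowel — gives [dʒ].
The one attested form of 'hand', [remigu], shows underlying /remig/. Applying the same rule before a front vowel gives [remidʒe].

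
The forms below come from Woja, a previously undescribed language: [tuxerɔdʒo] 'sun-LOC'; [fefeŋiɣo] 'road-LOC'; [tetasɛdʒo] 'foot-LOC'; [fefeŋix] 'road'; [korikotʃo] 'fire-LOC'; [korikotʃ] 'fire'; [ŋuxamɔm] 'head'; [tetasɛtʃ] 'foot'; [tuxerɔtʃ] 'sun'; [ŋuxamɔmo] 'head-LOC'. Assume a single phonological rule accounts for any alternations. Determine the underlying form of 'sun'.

/tuxerɔdʒ/

'sun' shows [dʒ] ~ [tʃ] at the end of the stem ([tuxerɔdʒo] vs [tuxerɔtʃ]).
If /tʃ/ were underlying and a rule turned it into [dʒ] before the LOC suffix, 'fire' would also alternate; but it has [tʃ] in both [korikotʃo] and [korikotʃ].
So /dʒ/ is underlying, and a rule of word-final obstruent devoicing — voiced obstruents become voiceless word-finally — gives [tʃ].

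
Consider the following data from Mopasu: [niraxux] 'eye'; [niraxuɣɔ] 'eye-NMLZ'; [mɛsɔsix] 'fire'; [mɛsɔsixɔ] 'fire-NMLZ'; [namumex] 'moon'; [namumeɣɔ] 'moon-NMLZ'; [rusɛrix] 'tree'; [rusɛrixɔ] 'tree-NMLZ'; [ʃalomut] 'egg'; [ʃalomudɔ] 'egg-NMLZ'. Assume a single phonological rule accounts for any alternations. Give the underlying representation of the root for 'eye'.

The root 'eye' surfaces as [niraxux] and [niraxuɣɔ], with a stem-final [x] ~ [ɣ] alternation.
The stem 'tree' ([rusɛrix], [rusɛrixɔ]) shows [x] unchanged in both environments, so [x] cannot be basic with [ɣ] derived before the NMLZ suffix.
Therefore /ɣ/ is basic and [x] is derived by word-final obstruent devoicing (voiced obstruents become voiceless word-finally).

/niraxuɣ/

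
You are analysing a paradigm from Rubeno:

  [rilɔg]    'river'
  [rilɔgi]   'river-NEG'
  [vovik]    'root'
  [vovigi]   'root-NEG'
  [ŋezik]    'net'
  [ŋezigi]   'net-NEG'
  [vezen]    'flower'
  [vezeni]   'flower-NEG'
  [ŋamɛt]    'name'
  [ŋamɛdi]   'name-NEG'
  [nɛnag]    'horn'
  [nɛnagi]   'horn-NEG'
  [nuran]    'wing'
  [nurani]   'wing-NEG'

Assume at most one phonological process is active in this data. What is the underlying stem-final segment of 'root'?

/k/

In [vovik] and [vovigi] the final segment of 'root' alternates: [k] ~ [g].
But 'river' keeps [g] in both environments ([rilɔg], [rilɔgi]), so there is no rule changing /g/ to [k] in isolation.
Therefore /k/ is basic and [g] is derived by intervocalic voicing (voiceless stops become voiced between vowels).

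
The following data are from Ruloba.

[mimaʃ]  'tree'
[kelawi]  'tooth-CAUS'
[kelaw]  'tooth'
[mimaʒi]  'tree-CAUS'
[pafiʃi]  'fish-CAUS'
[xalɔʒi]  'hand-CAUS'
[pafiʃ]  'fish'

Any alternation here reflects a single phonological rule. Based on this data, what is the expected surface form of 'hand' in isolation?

In [mimaʒi] and [mimaʃ] the final segment of 'tree' alternates: [ʒ] ~ [ʃ].
But 'fish' keeps [ʃ] in both environments ([pafiʃi], [pafiʃ]), so there is no rule changing /ʃ/ to [ʒ] before the CAUS suffix.
The alternation reflects word-final obstruent devoicing: voiced obstruents become voiceless word-finally. /ʒ/ is underlying.
The one attested form of 'hand', [xalɔʒi], shows underlying /xalɔʒ/. Applying the same rule word-finally gives [xalɔʃ].

[xalɔʃ]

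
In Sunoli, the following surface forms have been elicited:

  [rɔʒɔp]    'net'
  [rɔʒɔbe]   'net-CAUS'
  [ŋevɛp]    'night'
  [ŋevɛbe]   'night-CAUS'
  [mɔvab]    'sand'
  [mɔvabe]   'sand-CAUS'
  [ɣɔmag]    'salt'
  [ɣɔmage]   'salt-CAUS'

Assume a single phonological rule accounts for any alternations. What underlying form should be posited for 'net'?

'net' shows [p] ~ [b] at the end of the stem ([rɔʒɔp] vs [rɔʒɔbe]).
But 'sand' keeps [b] in both environments ([mɔvab], [mɔvabe]), so there is no rule changing /b/ to [p] in isolation.
So /p/ is underlying, and a rule of intervocalic voicing — voiceless stops become voiced between vowels — gives [b].
The underlying form of 'net' is therefore /rɔʒɔp/.

/rɔʒɔp/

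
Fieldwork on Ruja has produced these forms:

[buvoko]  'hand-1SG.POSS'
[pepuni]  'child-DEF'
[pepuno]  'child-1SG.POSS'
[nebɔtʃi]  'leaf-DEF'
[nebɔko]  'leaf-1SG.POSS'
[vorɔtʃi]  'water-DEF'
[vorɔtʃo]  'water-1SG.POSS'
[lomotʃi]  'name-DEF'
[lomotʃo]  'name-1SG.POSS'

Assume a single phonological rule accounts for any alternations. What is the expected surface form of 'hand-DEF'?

The root 'leaf' surfaces as [nebɔtʃi] and [nebɔko], with a stem-final [tʃ] ~ [k] alternation.
But 'name' keeps [tʃ] in both environments ([lomotʃi], [lomotʃo]), so there is no rule changing /tʃ/ to [k] before the 1SG.POSS suffix.
The alternation reflects palatalization before a front vowel: /k/ becomes palato-alveolar [tʃ] before a front vowel. /k/ is underlying.
The one attested form of 'hand', [buvoko], shows underlying /buvok/. Applying the same rule before a front vowel gives [buvotʃi].

[buvotʃi]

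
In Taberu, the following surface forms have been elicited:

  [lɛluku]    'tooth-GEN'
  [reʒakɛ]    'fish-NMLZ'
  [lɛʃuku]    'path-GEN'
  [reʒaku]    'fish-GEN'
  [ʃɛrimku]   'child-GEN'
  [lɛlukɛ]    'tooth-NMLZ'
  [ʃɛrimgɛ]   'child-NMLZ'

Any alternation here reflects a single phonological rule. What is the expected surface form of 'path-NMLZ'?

The NMLZ morpheme has two allomorphs, [-gɛ] and [-kɛ].
By contrast the GEN suffix keeps its initial [k] throughout — that segment must be underlying.
The NMLZ suffix is therefore /-gɛ/ underlyingly, with post-vocalic devoicing: voiced stops become voiceless after a vowel.
After 'path', which ends in a vowel, the suffix surfaces as [-kɛ], giving [lɛʃukɛ].

[lɛʃukɛ]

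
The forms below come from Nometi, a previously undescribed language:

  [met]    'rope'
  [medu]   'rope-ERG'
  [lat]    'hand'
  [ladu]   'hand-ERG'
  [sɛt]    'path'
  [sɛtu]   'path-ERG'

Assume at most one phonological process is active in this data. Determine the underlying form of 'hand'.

'hand' shows [t] ~ [d] at the end of the stem ([lat] vs [ladu]).
Compare 'path', with invariant [t] in [sɛt] and [sɛtu]: an analysis with underlying /t/ and a rule producing [d] before the ERG suffix would wrongly predict alternation here too.
The underlying segment must be /d/; voiced obstruents become voiceless word-finally, yielding [t] there.

/lad/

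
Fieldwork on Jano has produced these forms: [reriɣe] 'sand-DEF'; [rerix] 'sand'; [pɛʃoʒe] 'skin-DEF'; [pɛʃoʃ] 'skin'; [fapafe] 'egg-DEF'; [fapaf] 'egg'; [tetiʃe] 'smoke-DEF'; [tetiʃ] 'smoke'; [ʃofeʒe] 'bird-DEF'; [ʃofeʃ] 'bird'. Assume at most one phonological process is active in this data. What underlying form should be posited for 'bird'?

/ʃofeʒ/

'bird' shows [ʒ] ~ [ʃ] at the end of the stem ([ʃofeʒe] vs [ʃofeʃ]).
But 'smoke' keeps [ʃ] in both environments ([tetiʃe], [tetiʃ]), so there is no rule changing /ʃ/ to [ʒ] before the DEF suffix.
Therefore /ʒ/ is basic and [ʃ] is derived by word-final obstruent devoicing (voiced obstruents become voiceless word-finally).
So 'bird' = /ʃofeʒ/.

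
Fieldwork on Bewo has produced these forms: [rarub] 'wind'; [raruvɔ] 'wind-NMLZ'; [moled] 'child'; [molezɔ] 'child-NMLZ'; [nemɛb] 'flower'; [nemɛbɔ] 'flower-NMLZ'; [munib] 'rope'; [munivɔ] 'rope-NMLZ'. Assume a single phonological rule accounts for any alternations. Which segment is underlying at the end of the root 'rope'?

/v/

'rope' shows [b] ~ [v] at the end of the stem ([munib] vs [munivɔ]).
The stem 'flower' ([nemɛb], [nemɛbɔ]) shows [b] unchanged in both environments, so [b] cannot be basic with [v] derived before the NMLZ suffix.
So /v/ is underlying, and a rule of word-final hardening — voiced fricatives become stops word-finally — gives [b].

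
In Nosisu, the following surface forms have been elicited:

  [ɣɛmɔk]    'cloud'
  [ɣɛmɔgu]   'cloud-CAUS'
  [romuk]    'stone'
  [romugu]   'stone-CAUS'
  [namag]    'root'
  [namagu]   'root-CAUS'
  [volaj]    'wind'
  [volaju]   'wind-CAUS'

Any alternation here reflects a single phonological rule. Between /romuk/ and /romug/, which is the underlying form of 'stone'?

The root 'stone' surfaces as [romuk] and [romugu], with a stem-final [k] ~ [g] alternation.
But 'root' keeps [g] in both environments ([namag], [namagu]), so there is no rule changing /g/ to [k] in isolation.
Therefore /k/ is basic and [g] is derived by intervocalic voicing (voiceless stops become voiced between vowels).

/romuk/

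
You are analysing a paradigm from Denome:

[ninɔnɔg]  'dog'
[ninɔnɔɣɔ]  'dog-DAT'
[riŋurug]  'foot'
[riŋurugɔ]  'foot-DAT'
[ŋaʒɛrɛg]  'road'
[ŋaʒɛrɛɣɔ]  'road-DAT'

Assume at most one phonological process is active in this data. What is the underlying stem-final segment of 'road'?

The root 'road' surfaces as [ŋaʒɛrɛg] and [ŋaʒɛrɛɣɔ], with a stem-final [g] ~ [ɣ] alternation.
If /g/ were underlying and a rule turned it into [ɣ] before the DAT suffix, 'foot' would also alternate; but it has [g] in both [riŋurug] and [riŋurugɔ].
The underlying segment must be /ɣ/; voiced fricatives become stops word-finally, yielding [g] there.

/ɣ/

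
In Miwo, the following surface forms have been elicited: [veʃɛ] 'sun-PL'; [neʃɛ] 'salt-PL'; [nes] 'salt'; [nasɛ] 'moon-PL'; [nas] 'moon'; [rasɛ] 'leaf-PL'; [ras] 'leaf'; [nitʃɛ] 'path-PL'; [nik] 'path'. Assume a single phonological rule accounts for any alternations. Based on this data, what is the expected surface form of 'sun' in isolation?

The root 'salt' surfaces as [neʃɛ] and [nes], with a stem-final [ʃ] ~ [s] alternation.
But 'leaf' keeps [s] in both environments ([rasɛ], [ras]), so there is no rule changing /s/ to [ʃ] before the PL suffix.
The underlying segment must be /ʃ/; palato-alveolar /tʃ/ and /ʃ/ become [k] and [s] when no front vowel follows, yielding [s] there.
From [veʃɛ] the stem 'sun' is /veʃ/; when no front vowel follows this yields [ves].

[ves]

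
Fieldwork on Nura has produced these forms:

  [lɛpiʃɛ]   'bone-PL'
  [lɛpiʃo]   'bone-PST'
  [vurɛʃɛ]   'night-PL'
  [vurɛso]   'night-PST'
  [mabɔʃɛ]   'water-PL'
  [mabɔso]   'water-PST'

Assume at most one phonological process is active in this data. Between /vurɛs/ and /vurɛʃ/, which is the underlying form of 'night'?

'night' shows [ʃ] ~ [s] at the end of the stem ([vurɛʃɛ] vs [vurɛso]).
Compare 'bone', with invariant [ʃ] in [lɛpiʃɛ] and [lɛpiʃo]: an analysis with underlying /ʃ/ and a rule producing [s] before the PST suffix would wrongly predict alternation here too.
So /s/ is underlying, and a rule of palatalization before a front vowel — /s/ becomes palato-alveolar [ʃ] before a front vowel — gives [ʃ].

/vurɛs/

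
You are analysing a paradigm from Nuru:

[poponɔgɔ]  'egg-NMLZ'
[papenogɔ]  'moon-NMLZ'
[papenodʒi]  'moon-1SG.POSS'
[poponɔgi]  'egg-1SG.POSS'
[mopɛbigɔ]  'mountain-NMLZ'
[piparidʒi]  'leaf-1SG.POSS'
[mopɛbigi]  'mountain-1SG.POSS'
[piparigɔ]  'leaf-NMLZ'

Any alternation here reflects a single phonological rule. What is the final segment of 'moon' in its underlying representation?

/dʒ/

The root 'moon' surfaces as [papenodʒi] and [papenogɔ], with a stem-final [dʒ] ~ [g] alternation.
If /g/ were underlying and a rule turned it into [dʒ] before the 1SG.POSS suffix, 'mountain' would also alternate; but it has [g] in both [mopɛbigi] and [mopɛbigɔ].
The alternation reflects depalatalization: palato-alveolar /dʒ/ becomes [g] when no front vowel follows. /dʒ/ is underlying.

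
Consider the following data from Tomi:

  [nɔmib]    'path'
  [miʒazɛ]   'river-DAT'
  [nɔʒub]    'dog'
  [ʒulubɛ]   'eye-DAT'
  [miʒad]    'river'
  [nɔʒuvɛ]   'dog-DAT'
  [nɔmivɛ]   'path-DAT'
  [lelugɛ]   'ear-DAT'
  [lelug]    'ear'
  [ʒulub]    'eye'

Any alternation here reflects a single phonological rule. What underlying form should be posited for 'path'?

/nɔmiv/

In [nɔmivɛ] and [nɔmib] the final segment of 'path' alternates: [v] ~ [b].
If /b/ were underlying and a rule turned it into [v] before the DAT suffix, 'eye' would also alternate; but it has [b] in both [ʒulubɛ] and [ʒulub].
Therefore /v/ is basic and [b] is derived by word-final hardening (voiced fricatives become stops word-finally).
So 'path' = /nɔmiv/.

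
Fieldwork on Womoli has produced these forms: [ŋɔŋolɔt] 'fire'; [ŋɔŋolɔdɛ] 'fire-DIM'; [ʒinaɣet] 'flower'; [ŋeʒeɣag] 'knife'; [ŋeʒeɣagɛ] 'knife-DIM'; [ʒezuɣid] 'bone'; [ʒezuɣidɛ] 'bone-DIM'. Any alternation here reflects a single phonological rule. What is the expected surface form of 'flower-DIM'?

[ʒinaɣedɛ]

In [ŋɔŋolɔt] and [ŋɔŋolɔdɛ] the final segment of 'fire' alternates: [t] ~ [d].
But 'bone' keeps [d] in both environments ([ʒezuɣid], [ʒezuɣidɛ]), so there is no rule changing /d/ to [t] in isolation.
So /t/ is underlying, and a rule of intervocalic voicing — voiceless stops become voiced between vowels — gives [d].
From [ʒinaɣet] the stem 'flower' is /ʒinaɣet/; between vowels this yields [ʒinaɣedɛ].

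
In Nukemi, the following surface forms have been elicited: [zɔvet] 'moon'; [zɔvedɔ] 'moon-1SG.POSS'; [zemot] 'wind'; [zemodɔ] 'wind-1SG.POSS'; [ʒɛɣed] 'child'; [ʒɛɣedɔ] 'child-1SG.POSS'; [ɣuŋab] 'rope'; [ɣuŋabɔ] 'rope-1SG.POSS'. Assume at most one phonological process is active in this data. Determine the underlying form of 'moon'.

/zɔvet/

The root 'moon' surfaces as [zɔvet] and [zɔvedɔ], with a stem-final [t] ~ [d] alternation.
But 'child' keeps [d] in both environments ([ʒɛɣed], [ʒɛɣedɔ]), so there is no rule changing /d/ to [t] in isolation.
So /t/ is underlying, and a rule of intervocalic voicing — voiceless stops become voiced between vowels — gives [d].
So 'moon' = /zɔvet/.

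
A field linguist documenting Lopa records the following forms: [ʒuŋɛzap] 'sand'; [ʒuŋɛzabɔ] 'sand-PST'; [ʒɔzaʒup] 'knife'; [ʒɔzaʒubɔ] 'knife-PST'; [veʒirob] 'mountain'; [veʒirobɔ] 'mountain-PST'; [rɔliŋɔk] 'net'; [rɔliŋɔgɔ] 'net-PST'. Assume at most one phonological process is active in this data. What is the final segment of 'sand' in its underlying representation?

/p/

In [ʒuŋɛzap] and [ʒuŋɛzabɔ] the final segment of 'sand' alternates: [p] ~ [b].
The stem 'mountain' ([veʒirob], [veʒirobɔ]) shows [b] unchanged in both environments, so [b] cannot be basic with [p] derived in isolation.
The alternation reflects intervocalic voicing: voiceless stops become voiced between vowels. /p/ is underlying.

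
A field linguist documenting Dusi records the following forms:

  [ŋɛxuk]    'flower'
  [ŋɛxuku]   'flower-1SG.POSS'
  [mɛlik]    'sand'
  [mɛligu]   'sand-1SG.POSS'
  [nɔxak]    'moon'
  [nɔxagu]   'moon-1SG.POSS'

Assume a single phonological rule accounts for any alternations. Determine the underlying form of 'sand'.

/mɛlig/

In [mɛlik] and [mɛligu] the final segment of 'sand' alternates: [k] ~ [g].
Compare 'flower', with invariant [k] in [ŋɛxuk] and [ŋɛxuku]: an analysis with underlying /k/ and a rule producing [g] before the 1SG.POSS suffix would wrongly predict alternation here too.
The underlying segment must be /g/; voiced obstruents become voiceless word-finally, yielding [k] there.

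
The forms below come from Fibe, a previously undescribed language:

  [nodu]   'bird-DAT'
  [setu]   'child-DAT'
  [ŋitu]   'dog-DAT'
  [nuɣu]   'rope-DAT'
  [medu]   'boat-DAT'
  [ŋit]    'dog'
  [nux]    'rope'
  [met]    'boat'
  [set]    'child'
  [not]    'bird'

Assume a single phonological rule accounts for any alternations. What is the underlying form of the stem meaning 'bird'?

The stem for 'bird' ends in [d] in [nodu] but [t] in [not].
If /t/ were underlying and a rule turned it into [d] before the DAT suffix, 'child' would also alternate; but it has [t] in both [setu] and [set].
The alternation reflects word-final obstruent devoicing: voiced obstruents become voiceless word-finally. /d/ is underlying.

/nod/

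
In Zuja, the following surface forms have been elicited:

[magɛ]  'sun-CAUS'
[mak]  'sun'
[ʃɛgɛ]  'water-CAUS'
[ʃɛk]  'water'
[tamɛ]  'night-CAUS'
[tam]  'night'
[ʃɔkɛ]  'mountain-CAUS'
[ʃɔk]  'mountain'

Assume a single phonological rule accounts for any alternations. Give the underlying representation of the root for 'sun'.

The stem for 'sun' ends in [g] in [magɛ] but [k] in [mak].
The stem 'mountain' ([ʃɔkɛ], [ʃɔk]) shows [k] unchanged in both environments, so [k] cannot be basic with [g] derived before the CAUS suffix.
The underlying segment must be /g/; voiced obstruents become voiceless word-finally, yielding [k] there.
The underlying form of 'sun' is therefore /mag/.

/mag/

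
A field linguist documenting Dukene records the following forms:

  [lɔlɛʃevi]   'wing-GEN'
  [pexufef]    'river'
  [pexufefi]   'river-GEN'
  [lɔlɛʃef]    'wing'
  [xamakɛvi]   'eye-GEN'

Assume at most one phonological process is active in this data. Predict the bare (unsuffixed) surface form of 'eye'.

[xamakɛf]

The root 'wing' surfaces as [lɔlɛʃef] and [lɔlɛʃevi], with a stem-final [f] ~ [v] alternation.
The stem 'river' ([pexufef], [pexufefi]) shows [f] unchanged in both environments, so [f] cannot be basic with [v] derived before the GEN suffix.
So /v/ is underlying, and a rule of word-final obstruent devoicing — voiced obstruents become voiceless word-finally — gives [f].
The one attested form of 'eye', [xamakɛvi], shows underlying /xamakɛv/. Applying the same rule word-finally gives [xamakɛf].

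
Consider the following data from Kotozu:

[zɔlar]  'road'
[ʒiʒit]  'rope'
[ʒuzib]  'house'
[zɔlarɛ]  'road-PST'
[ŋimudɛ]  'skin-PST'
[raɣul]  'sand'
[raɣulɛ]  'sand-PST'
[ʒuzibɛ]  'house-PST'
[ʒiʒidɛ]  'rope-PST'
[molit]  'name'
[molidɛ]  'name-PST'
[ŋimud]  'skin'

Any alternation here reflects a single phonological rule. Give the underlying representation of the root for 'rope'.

The root 'rope' surfaces as [ʒiʒidɛ] and [ʒiʒit], with a stem-final [d] ~ [t] alternation.
Compare 'skin', with invariant [d] in [ŋimudɛ] and [ŋimud]: an analysis with underlying /d/ and a rule producing [t] in isolation would wrongly predict alternation here too.
The underlying segment must be /t/; voiceless stops become voiced between vowels, yielding [d] there.

/ʒiʒit/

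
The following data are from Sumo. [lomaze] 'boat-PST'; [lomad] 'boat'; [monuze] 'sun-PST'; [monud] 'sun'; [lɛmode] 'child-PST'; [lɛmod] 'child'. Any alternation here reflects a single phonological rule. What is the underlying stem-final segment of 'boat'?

/z/

In [lomaze] and [lomad] the final segment of 'boat' alternates: [z] ~ [d].
The stem 'child' ([lɛmode], [lɛmod]) shows [d] unchanged in both environments, so [d] cannot be basic with [z] derived before the PST suffix.
So /z/ is underlying, and a rule of word-final hardening — voiced fricatives become stops word-finally — gives [d].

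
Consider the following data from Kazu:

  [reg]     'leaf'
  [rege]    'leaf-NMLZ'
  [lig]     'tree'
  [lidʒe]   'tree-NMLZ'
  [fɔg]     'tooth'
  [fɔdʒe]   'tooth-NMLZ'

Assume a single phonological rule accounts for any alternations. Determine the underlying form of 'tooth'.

The stem for 'tooth' ends in [g] in [fɔg] but [dʒ] in [fɔdʒe].
Compare 'leaf', with invariant [g] in [reg] and [rege]: an analysis with underlying /g/ and a rule producing [dʒ] before the NMLZ suffix would wrongly predict alternation here too.
The alternation reflects depalatalization: palato-alveolar /dʒ/ becomes [g] when no front vowel follows. /dʒ/ is underlying.

/fɔdʒ/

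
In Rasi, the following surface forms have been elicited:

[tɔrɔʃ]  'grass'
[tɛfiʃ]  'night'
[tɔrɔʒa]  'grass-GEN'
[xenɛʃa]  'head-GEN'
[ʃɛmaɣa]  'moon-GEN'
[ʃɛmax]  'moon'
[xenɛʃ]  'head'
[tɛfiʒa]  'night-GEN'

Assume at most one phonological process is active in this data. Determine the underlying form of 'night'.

The root 'night' surfaces as [tɛfiʒa] and [tɛfiʃ], with a stem-final [ʒ] ~ [ʃ] alternation.
Compare 'head', with invariant [ʃ] in [xenɛʃa] and [xenɛʃ]: an analysis with underlying /ʃ/ and a rule producing [ʒ] before the GEN suffix would wrongly predict alternation here too.
So /ʒ/ is underlying, and a rule of word-final obstruent devoicing — voiced obstruents become voiceless word-finally — gives [ʃ].
The underlying form of 'night' is therefore /tɛfiʒ/.

/tɛfiʒ/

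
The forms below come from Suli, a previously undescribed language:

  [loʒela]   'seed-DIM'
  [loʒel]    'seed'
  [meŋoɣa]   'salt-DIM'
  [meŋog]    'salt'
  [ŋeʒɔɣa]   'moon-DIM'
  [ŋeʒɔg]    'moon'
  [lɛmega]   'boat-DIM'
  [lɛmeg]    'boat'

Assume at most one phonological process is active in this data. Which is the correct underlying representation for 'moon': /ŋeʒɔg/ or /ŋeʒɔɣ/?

/ŋeʒɔɣ/

'moon' shows [ɣ] ~ [g] at the end of the stem ([ŋeʒɔɣa] vs [ŋeʒɔg]).
But 'boat' keeps [g] in both environments ([lɛmega], [lɛmeg]), so there is no rule changing /g/ to [ɣ] before the DIM suffix.
The underlying segment must be /ɣ/; voiced fricatives become stops word-finally, yielding [g] there.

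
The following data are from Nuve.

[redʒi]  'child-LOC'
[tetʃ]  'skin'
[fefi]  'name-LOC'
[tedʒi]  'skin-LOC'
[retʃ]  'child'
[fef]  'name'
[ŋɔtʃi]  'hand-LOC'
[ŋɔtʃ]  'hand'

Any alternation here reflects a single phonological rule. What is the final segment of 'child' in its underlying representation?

The root 'child' surfaces as [retʃ] and [redʒi], with a stem-final [tʃ] ~ [dʒ] alternation.
Compare 'hand', with invariant [tʃ] in [ŋɔtʃ] and [ŋɔtʃi]: an analysis with underlying /tʃ/ and a rule producing [dʒ] before the LOC suffix would wrongly predict alternation here too.
The alternation reflects word-final obstruent devoicing: voiced obstruents become voiceless word-finally. /dʒ/ is underlying.

/dʒ/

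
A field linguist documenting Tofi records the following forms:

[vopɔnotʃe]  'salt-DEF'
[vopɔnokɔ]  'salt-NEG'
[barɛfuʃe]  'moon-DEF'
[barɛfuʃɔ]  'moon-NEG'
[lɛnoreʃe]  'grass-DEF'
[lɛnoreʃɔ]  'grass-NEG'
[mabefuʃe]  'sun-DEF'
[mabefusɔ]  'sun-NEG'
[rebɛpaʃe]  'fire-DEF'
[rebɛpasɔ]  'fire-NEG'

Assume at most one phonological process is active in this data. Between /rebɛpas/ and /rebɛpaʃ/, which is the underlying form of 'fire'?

/rebɛpas/

The stem for 'fire' ends in [ʃ] in [rebɛpaʃe] but [s] in [rebɛpasɔ].
But 'grass' keeps [ʃ] in both environments ([lɛnoreʃe], [lɛnoreʃɔ]), so there is no rule changing /ʃ/ to [s] before the NEG suffix.
The alternation reflects palatalization before a front vowel: /k/ and /s/ become palato-alveolar [tʃ] and [ʃ] before a front vowel. /s/ is underlying.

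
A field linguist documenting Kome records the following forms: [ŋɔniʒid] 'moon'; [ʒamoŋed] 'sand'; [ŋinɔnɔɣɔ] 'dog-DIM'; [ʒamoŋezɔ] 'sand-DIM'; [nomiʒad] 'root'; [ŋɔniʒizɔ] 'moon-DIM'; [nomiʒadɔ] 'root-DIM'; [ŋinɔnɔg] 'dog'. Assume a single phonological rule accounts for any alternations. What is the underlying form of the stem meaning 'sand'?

The stem for 'sand' ends in [z] in [ʒamoŋezɔ] but [d] in [ʒamoŋed].
The stem 'root' ([nomiʒadɔ], [nomiʒad]) shows [d] unchanged in both environments, so [d] cannot be basic with [z] derived before the DIM suffix.
Therefore /z/ is basic and [d] is derived by word-final hardening (voiced fricatives become stops word-finally).
Hence 'sand' is /ʒamoŋez/ underlyingly.

/ʒamoŋez/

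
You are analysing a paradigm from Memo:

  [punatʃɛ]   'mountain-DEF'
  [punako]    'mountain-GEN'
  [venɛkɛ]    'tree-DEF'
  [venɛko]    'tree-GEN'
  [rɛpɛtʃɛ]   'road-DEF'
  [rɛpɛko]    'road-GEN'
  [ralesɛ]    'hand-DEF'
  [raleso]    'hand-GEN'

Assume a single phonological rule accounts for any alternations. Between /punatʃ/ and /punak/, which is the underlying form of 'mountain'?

/punatʃ/

The root 'mountain' surfaces as [punatʃɛ] and [punako], with a stem-final [tʃ] ~ [k] alternation.
But 'tree' keeps [k] in both environments ([venɛkɛ], [venɛko]), so there is no rule changing /k/ to [tʃ] before the DEF suffix.
The underlying segment must be /tʃ/; palato-alveolar /tʃ/ becomes [k] when no front vowel follows, yielding [k] there.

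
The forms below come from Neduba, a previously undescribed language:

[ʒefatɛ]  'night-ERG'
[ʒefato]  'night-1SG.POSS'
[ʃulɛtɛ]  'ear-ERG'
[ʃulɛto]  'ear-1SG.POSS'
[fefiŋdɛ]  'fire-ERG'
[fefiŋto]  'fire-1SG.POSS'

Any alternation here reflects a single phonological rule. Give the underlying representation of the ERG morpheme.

/-dɛ/

The ERG suffix surfaces as [-dɛ] and [-tɛ], depending on the final segment of the stem.
The 1SG.POSS suffix, which begins with [t], is invariant after every stem; so [t] is not altered by any rule here.
The ERG suffix is therefore /-dɛ/ underlyingly, with post-vocalic devoicing: voiced stops become voiceless after a vowel.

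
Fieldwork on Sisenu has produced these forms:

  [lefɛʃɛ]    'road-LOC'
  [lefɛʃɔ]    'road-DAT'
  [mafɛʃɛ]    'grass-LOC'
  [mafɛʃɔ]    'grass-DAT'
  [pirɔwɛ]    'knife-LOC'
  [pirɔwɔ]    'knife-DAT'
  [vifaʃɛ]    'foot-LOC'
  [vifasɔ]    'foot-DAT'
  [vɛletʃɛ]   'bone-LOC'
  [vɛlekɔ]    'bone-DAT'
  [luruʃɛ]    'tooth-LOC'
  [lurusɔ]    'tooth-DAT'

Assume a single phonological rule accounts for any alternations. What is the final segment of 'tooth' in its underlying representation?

/s/

'tooth' shows [ʃ] ~ [s] at the end of the stem ([luruʃɛ] vs [lurusɔ]).
But 'road' keeps [ʃ] in both environments ([lefɛʃɛ], [lefɛʃɔ]), so there is no rule changing /ʃ/ to [s] before the DAT suffix.
The alternation reflects palatalization before a front vowel: /k/ and /s/ become palato-alveolar [tʃ] and [ʃ] before a front vowel. /s/ is underlying.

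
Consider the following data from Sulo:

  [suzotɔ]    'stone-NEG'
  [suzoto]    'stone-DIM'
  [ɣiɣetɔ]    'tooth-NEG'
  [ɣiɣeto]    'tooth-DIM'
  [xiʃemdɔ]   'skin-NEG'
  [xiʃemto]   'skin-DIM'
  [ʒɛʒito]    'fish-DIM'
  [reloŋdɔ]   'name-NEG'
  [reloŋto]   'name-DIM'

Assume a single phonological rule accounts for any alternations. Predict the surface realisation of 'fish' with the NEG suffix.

The NEG suffix surfaces as [-dɔ] and [-tɔ], depending on the final segment of the stem.
By contrast the DIM suffix keeps its initial [t] throughout — that segment must be underlying.
The NEG suffix is therefore /-dɔ/ underlyingly, with post-vocalic devoicing: voiced stops become voiceless after a vowel.
After 'fish', which ends in a vowel, the suffix surfaces as [-tɔ], giving [ʒɛʒitɔ].

[ʒɛʒitɔ]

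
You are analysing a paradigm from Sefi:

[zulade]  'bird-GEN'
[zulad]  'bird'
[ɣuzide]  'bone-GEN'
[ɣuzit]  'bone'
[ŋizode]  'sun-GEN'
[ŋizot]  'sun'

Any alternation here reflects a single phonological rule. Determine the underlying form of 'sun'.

In [ŋizode] and [ŋizot] the final segment of 'sun' alternates: [d] ~ [t].
If /d/ were underlying and a rule turned it into [t] in isolation, 'bird' would also alternate; but it has [d] in both [zulade] and [zulad].
The alternation reflects intervocalic voicing: voiceless stops become voiced between vowels. /t/ is underlying.
So 'sun' = /ŋizot/.

/ŋizot/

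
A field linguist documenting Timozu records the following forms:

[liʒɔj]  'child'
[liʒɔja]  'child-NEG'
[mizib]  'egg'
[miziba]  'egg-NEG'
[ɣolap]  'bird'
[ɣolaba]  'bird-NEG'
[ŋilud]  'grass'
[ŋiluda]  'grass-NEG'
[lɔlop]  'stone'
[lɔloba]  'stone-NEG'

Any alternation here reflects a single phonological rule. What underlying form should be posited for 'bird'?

'bird' shows [p] ~ [b] at the end of the stem ([ɣolap] vs [ɣolaba]).
Compare 'egg', with invariant [b] in [mizib] and [miziba]: an analysis with underlying /b/ and a rule producing [p] in isolation would wrongly predict alternation here too.
The alternation reflects intervocalic voicing: voiceless stops become voiced between vowels. /p/ is underlying.
So 'bird' = /ɣolap/.

/ɣolap/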